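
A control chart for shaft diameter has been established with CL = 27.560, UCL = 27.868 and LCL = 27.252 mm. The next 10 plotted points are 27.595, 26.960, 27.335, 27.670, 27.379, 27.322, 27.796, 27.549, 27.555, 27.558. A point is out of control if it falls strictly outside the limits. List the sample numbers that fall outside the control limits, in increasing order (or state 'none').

Compare each point to [27.252, 27.868]: sample 2 = 26.960 < LCL.

2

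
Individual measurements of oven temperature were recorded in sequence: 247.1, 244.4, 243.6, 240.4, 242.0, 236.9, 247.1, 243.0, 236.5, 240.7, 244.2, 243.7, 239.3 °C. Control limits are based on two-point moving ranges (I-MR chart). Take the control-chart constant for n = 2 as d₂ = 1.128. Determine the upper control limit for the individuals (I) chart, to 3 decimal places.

X̄ = (247.1 + 244.4 + 243.6 + 240.4 + 242.0 + 236.9 + 247.1 + 243.0 + 236.5 + 240.7 + 244.2 + 243.7 + 239.3) / 13 = 242.2231
Moving ranges: 2.7, 0.8, 3.2, 1.6, 5.1, 10.2, 4.1, 6.5, 4.2, 3.5, 0.5, 4.4; M̄R̄ = 46.8000 / 12 = 3.9000
UCL = X̄ + 3·M̄R̄/d₂ = 242.2231 + 3 × 3.9000 / 1.128 = 252.5954

252.595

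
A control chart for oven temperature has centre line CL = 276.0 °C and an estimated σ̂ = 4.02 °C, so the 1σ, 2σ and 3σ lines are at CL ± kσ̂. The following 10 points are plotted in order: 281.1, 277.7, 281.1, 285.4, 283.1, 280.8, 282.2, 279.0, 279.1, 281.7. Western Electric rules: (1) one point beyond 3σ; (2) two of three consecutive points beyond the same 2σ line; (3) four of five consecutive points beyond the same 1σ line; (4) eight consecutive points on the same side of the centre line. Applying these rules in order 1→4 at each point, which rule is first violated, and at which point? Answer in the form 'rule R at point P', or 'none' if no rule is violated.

Zone of each point (C = within 1σ̂, B = 1σ̂–2σ̂, A = 2σ̂–3σ̂, * = beyond 3σ̂; sign = side of CL): 1:+B, 2:+C, 3:+B, 4:+A, 5:+B, 6:+B, 7:+B, 8:+C, 9:+C, 10:+B
Rule 3 (four of five consecutive points beyond the same 1σ limit) is satisfied at point 5.

rule 3 at point 5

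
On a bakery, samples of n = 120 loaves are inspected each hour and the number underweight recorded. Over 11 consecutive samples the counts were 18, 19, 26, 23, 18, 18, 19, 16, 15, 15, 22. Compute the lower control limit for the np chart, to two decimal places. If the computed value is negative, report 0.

p̄ = Σdᵢ / (k·n) = 209 / (11 × 120) = 0.15833
LCL = np̄ − 3·√(np̄(1−p̄)) = 19.0000 − 3 × 3.9990 = 7.0031

7.00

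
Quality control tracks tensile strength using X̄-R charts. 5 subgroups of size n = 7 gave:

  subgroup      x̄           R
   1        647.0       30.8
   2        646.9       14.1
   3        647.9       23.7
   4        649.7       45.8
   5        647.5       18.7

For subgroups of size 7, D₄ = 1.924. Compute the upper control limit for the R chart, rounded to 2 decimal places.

R̄ = (30.8 + 14.1 + 23.7 + 45.8 + 18.7) / 5 = 133.1000 / 5 = 26.6200
UCL_R = D₄·R̄ = 1.924 × 26.6200 = 51.2169

51.22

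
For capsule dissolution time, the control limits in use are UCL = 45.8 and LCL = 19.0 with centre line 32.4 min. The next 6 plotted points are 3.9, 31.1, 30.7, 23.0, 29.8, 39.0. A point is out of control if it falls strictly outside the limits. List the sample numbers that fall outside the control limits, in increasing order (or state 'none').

Compare each point to [19.0, 45.8]: sample 1 = 3.9 < LCL.

1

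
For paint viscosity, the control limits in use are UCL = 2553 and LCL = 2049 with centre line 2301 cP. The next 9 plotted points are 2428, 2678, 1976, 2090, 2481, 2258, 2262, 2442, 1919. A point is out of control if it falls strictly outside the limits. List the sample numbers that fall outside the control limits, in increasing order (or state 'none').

Compare each point to [2049, 2553]: sample 2 = 2678 > UCL; sample 3 = 1976 < LCL; sample 9 = 1919 < LCL.

2, 3, 9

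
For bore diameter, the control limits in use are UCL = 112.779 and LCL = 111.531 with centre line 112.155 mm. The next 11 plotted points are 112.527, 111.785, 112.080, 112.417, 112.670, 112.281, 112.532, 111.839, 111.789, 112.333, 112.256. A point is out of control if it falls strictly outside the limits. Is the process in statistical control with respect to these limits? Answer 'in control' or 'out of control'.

All 11 points lie within [111.531, 112.779].

in control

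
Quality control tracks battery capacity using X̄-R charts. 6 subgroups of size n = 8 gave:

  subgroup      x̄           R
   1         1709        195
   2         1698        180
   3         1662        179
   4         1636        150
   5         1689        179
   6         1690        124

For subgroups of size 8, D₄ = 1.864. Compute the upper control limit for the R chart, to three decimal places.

312.841

R̄ = (195 + 180 + 179 + 150 + 179 + 124) / 6 = 1007.0000 / 6 = 167.8333
UCL_R = D₄·R̄ = 1.864 × 167.8333 = 312.8413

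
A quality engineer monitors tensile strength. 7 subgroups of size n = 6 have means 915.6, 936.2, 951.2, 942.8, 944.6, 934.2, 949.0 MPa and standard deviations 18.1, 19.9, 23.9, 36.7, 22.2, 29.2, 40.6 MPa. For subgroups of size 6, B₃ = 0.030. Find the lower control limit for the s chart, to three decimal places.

s̄ = (18.1 + 19.9 + 23.9 + 36.7 + 22.2 + 29.2 + 40.6) / 7 = 27.2286
LCL_s = B₃·s̄ = 0.030 × 27.2286 = 0.8169

0.817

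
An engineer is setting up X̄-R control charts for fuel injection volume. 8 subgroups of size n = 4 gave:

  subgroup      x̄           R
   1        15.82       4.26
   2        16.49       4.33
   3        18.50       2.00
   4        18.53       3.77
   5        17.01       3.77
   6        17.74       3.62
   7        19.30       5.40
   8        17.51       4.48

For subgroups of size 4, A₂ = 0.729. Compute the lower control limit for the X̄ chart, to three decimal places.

14.730

X̄̄ = (15.82 + 16.49 + 18.50 + 18.53 + 17.01 + 17.74 + 19.30 + 17.51) / 8 = 140.9000 / 8 = 17.6125
R̄ = (4.26 + 4.33 + 2.00 + 3.77 + 3.77 + 3.62 + 5.40 + 4.48) / 8 = 31.6300 / 8 = 3.9538
LCL = X̄̄ − A₂·R̄ = 17.6125 − 0.729 × 3.9538 = 14.7302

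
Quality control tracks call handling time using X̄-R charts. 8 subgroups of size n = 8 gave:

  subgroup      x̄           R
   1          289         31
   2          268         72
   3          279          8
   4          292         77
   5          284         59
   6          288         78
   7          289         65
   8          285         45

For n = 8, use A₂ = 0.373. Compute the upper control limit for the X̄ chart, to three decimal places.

X̄̄ = (289 + 268 + 279 + 292 + 284 + 288 + 289 + 285) / 8 = 2274.0000 / 8 = 284.2500
R̄ = (31 + 72 + 8 + 77 + 59 + 78 + 65 + 45) / 8 = 435.0000 / 8 = 54.3750
UCL = X̄̄ + A₂·R̄ = 284.2500 + 0.373 × 54.3750 = 304.5319

304.532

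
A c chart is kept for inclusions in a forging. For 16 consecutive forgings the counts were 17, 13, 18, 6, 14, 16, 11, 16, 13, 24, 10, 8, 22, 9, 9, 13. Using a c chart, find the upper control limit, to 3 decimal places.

c̄ = (17 + 13 + 18 + 6 + 14 + 16 + 11 + 16 + 13 + 24 + 10 + 8 + 22 + 9 + 9 + 13) / 16 = 219 / 16 = 13.6875
UCL = c̄ + 3√c̄ = 13.6875 + 3 × √13.6875 = 13.6875 + 3 × 3.6997 = 24.7865

24.786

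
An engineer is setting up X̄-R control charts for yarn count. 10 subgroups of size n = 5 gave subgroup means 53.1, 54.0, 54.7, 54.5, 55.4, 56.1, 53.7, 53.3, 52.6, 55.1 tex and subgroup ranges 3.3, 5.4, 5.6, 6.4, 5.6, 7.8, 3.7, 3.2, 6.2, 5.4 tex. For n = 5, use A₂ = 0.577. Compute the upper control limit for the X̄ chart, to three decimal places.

57.285

X̄̄ = (53.1 + 54.0 + 54.7 + 54.5 + 55.4 + 56.1 + 53.7 + 53.3 + 52.6 + 55.1) / 10 = 542.5000 / 10 = 54.2500
R̄ = (3.3 + 5.4 + 5.6 + 6.4 + 5.6 + 7.8 + 3.7 + 3.2 + 6.2 + 5.4) / 10 = 52.6000 / 10 = 5.2600
UCL = X̄̄ + A₂·R̄ = 54.2500 + 0.577 × 5.2600 = 57.2850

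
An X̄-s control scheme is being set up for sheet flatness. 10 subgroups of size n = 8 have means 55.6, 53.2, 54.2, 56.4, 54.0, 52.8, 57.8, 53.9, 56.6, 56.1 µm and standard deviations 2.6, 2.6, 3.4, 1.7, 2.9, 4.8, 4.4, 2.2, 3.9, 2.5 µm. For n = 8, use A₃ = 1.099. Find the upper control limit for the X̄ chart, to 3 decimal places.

X̄̄ = (55.6 + 53.2 + 54.2 + 56.4 + 54.0 + 52.8 + 57.8 + 53.9 + 56.6 + 56.1) / 10 = 55.0600
s̄ = (2.6 + 2.6 + 3.4 + 1.7 + 2.9 + 4.8 + 4.4 + 2.2 + 3.9 + 2.5) / 10 = 3.1000
UCL = X̄̄ + A₃·s̄ = 55.0600 + 1.099 × 3.1000 = 58.4669

58.467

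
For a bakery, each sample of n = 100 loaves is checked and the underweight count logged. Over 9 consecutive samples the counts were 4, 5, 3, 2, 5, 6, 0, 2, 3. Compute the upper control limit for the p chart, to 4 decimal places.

0.0872

p̄ = Σdᵢ / (k·n) = 30 / (9 × 100) = 0.03333
UCL = p̄ + 3·√(p̄(1−p̄)/n) = 0.03333 + 3 × √(0.03333×0.96667/100) = 0.03333 + 3 × 0.01795 = 0.08718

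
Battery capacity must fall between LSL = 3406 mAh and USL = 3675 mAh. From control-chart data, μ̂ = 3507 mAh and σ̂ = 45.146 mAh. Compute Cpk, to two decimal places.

0.75

Cpu = (USL − μ̂) / (3σ̂) = (3675 − 3507) / (3 × 45.146) = 1.2404; Cpl = (μ̂ − LSL) / (3σ̂) = (3507 − 3406) / (3 × 45.146) = 0.7457; Cpk = min(Cpu, Cpl) = 0.7457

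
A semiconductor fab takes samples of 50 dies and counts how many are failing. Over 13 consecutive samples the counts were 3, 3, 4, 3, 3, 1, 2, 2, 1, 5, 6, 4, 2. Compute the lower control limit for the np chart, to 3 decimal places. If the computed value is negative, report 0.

0.000

p̄ = Σdᵢ / (k·n) = 39 / (13 × 50) = 0.06000
LCL = np̄ − 3·√(np̄(1−p̄)) = 3.0000 − 3 × 1.6793 = -2.0379 → 0 (negative, so LCL = 0)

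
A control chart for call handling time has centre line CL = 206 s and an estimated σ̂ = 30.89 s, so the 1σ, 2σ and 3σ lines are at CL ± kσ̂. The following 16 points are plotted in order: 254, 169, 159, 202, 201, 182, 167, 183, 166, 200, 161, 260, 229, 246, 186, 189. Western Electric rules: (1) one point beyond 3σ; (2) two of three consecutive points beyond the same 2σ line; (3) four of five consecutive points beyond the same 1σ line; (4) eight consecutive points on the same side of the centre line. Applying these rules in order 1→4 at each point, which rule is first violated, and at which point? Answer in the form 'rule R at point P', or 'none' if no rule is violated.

rule 4 at point 9

Zone of each point (C = within 1σ̂, B = 1σ̂–2σ̂, A = 2σ̂–3σ̂, * = beyond 3σ̂; sign = side of CL): 1:+B, 2:-B, 3:-B, 4:-C, 5:-C, 6:-C, 7:-B, 8:-C, 9:-B, 10:-C, 11:-B, 12:+B, 13:+C, 14:+B, 15:-C, 16:-C
Rule 4 (eight consecutive points on the same side of the centre line) is satisfied at point 9.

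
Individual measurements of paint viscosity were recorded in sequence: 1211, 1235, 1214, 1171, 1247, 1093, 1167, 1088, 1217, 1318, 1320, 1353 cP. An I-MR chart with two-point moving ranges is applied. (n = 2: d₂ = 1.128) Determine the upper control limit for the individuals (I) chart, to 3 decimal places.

X̄ = (1211 + 1235 + 1214 + 1171 + 1247 + 1093 + 1167 + 1088 + 1217 + 1318 + 1320 + 1353) / 12 = 1219.5000
Moving ranges: 24, 21, 43, 76, 154, 74, 79, 129, 101, 2, 33; M̄R̄ = 736.0000 / 11 = 66.9091
UCL = X̄ + 3·M̄R̄/d₂ = 1219.5000 + 3 × 66.9091 / 1.128 = 1397.4497

1397.450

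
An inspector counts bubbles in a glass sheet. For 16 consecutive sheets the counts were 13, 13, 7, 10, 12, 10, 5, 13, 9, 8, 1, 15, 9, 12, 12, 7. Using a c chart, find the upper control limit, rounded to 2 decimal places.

19.12

c̄ = (13 + 13 + 7 + 10 + 12 + 10 + 5 + 13 + 9 + 8 + 1 + 15 + 9 + 12 + 12 + 7) / 16 = 156 / 16 = 9.7500
UCL = c̄ + 3√c̄ = 9.7500 + 3 × √9.7500 = 9.7500 + 3 × 3.1225 = 19.1175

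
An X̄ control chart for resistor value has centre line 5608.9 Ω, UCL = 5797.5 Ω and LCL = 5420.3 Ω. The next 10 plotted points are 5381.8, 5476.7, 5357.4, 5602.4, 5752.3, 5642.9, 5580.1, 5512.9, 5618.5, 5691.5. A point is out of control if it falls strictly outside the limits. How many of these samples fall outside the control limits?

2

Compare each point to [5420.3, 5797.5]: sample 1 = 5381.8 < LCL; sample 3 = 5357.4 < LCL.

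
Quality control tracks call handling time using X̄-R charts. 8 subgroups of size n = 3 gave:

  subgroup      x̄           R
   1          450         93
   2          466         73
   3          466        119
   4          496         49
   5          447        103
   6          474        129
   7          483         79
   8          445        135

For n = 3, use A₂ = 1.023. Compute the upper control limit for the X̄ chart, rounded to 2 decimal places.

X̄̄ = (450 + 466 + 466 + 496 + 447 + 474 + 483 + 445) / 8 = 3727.0000 / 8 = 465.8750
R̄ = (93 + 73 + 119 + 49 + 103 + 129 + 79 + 135) / 8 = 780.0000 / 8 = 97.5000
UCL = X̄̄ + A₂·R̄ = 465.8750 + 1.023 × 97.5000 = 565.6175

565.62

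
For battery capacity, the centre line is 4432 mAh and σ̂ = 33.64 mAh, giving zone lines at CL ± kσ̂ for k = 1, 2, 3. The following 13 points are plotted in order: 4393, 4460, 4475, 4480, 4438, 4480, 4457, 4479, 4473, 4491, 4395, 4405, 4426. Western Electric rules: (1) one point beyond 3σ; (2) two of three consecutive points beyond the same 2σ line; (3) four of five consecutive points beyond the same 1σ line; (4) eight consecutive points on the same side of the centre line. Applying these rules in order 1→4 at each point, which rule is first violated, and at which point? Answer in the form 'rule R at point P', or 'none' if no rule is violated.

rule 4 at point 9

Zone of each point (C = within 1σ̂, B = 1σ̂–2σ̂, A = 2σ̂–3σ̂, * = beyond 3σ̂; sign = side of CL): 1:-B, 2:+C, 3:+B, 4:+B, 5:+C, 6:+B, 7:+C, 8:+B, 9:+B, 10:+B, 11:-B, 12:-C, 13:-C
Rule 4 (eight consecutive points on the same side of the centre line) is satisfied at point 9.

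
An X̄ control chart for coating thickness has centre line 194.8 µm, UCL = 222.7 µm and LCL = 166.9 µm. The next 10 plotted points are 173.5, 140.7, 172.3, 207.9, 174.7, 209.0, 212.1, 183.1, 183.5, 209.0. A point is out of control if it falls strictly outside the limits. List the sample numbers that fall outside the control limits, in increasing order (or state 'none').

Compare each point to [166.9, 222.7]: sample 2 = 140.7 < LCL.

2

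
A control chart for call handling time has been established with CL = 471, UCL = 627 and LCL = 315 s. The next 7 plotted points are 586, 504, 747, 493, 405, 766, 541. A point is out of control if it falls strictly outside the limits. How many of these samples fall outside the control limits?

2

Compare each point to [315, 627]: sample 3 = 747 > UCL; sample 6 = 766 > UCL.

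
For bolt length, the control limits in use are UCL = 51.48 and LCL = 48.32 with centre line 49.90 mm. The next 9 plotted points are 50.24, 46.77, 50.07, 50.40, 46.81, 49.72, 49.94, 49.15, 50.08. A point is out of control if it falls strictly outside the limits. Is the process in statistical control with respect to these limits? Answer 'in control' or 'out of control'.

Compare each point to [48.32, 51.48]: sample 2 = 46.77 < LCL; sample 5 = 46.81 < LCL.

out of control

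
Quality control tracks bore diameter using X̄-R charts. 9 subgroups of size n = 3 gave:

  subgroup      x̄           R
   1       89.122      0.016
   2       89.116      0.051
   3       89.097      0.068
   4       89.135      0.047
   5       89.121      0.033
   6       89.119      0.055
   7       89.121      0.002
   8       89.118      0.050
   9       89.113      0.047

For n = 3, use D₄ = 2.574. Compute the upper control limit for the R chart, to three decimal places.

0.106

R̄ = (0.016 + 0.051 + 0.068 + 0.047 + 0.033 + 0.055 + 0.002 + 0.050 + 0.047) / 9 = 0.3690 / 9 = 0.0410
UCL_R = D₄·R̄ = 2.574 × 0.0410 = 0.1055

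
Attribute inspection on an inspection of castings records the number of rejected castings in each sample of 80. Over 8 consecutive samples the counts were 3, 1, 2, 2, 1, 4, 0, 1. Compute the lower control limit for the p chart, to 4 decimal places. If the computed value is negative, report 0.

0.0000

p̄ = Σdᵢ / (k·n) = 14 / (8 × 80) = 0.02187
LCL = p̄ − 3·√(p̄(1−p̄)/n) = 0.02187 − 3 × 0.01635 = -0.02719 → 0 (negative, so LCL = 0)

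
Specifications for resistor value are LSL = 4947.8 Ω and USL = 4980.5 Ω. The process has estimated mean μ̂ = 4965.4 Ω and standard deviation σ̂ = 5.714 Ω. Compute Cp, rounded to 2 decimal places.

Cp = (USL − LSL) / (6σ̂) = (4980.5 − 4947.8) / (6 × 5.714) = 32.7000 / 34.2840 = 0.9538

0.95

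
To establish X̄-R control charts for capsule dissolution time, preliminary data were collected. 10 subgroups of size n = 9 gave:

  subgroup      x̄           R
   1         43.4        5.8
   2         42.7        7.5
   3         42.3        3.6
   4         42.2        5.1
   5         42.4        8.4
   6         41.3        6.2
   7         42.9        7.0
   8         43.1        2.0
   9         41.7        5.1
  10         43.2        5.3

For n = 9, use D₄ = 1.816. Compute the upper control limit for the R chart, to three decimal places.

10.170

R̄ = (5.8 + 7.5 + 3.6 + 5.1 + 8.4 + 6.2 + 7.0 + 2.0 + 5.1 + 5.3) / 10 = 56.0000 / 10 = 5.6000
UCL_R = D₄·R̄ = 1.816 × 5.6000 = 10.1696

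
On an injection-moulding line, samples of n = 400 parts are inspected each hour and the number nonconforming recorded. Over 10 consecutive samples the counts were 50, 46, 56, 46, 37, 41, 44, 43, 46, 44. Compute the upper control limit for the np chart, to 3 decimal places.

p̄ = Σdᵢ / (k·n) = 453 / (10 × 400) = 0.11325
UCL = np̄ + 3·√(np̄(1−p̄)) = 45.3000 + 3 × √(45.3000×0.88675) = 45.3000 + 3 × 6.3380 = 64.3139

64.314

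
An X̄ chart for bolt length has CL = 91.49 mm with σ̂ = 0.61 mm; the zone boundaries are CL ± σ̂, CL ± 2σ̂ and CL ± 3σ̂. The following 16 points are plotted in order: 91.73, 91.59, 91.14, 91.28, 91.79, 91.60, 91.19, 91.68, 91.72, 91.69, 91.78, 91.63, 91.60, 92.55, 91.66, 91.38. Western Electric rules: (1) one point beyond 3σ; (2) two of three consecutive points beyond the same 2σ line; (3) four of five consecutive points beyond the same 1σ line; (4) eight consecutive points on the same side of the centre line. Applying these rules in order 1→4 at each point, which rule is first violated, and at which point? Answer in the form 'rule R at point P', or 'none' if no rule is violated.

rule 4 at point 15

Zone of each point (C = within 1σ̂, B = 1σ̂–2σ̂, A = 2σ̂–3σ̂, * = beyond 3σ̂; sign = side of CL): 1:+C, 2:+C, 3:-C, 4:-C, 5:+C, 6:+C, 7:-C, 8:+C, 9:+C, 10:+C, 11:+C, 12:+C, 13:+C, 14:+B, 15:+C, 16:-C
Rule 4 (eight consecutive points on the same side of the centre line) is satisfied at point 15.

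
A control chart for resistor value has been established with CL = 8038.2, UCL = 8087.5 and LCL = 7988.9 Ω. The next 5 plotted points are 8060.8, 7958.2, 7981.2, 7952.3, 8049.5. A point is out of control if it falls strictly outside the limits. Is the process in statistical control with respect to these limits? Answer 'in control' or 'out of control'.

out of control

Compare each point to [7988.9, 8087.5]: sample 2 = 7958.2 < LCL; sample 3 = 7981.2 < LCL; sample 4 = 7952.3 < LCL.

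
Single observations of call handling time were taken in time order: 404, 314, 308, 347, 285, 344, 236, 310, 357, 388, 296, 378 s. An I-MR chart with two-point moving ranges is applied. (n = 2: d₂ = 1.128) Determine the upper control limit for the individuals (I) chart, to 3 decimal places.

X̄ = (404 + 314 + 308 + 347 + 285 + 344 + 236 + 310 + 357 + 388 + 296 + 378) / 12 = 330.5833
Moving ranges: 90, 6, 39, 62, 59, 108, 74, 47, 31, 92, 82; M̄R̄ = 690.0000 / 11 = 62.7273
UCL = X̄ + 3·M̄R̄/d₂ = 330.5833 + 3 × 62.7273 / 1.128 = 497.4112

497.411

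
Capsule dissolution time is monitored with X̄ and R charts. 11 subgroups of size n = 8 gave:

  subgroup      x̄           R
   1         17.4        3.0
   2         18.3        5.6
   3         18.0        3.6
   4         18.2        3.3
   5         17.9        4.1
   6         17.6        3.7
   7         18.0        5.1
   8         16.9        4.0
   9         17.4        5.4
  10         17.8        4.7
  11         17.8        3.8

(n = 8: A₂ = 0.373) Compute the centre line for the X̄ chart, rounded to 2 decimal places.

17.75

X̄̄ = (17.4 + 18.3 + 18.0 + 18.2 + 17.9 + 17.6 + 18.0 + 16.9 + 17.4 + 17.8 + 17.8) / 11 = 195.3000 / 11 = 17.7545
CL = X̄̄ = 17.7545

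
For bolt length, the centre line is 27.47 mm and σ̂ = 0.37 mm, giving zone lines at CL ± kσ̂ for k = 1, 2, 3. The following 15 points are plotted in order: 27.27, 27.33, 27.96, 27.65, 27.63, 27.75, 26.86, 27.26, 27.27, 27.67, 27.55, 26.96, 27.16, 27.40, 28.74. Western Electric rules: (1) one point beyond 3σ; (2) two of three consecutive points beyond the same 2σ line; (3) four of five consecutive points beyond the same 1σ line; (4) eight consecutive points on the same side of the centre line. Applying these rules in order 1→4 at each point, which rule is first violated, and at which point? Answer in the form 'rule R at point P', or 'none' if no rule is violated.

Zone of each point (C = within 1σ̂, B = 1σ̂–2σ̂, A = 2σ̂–3σ̂, * = beyond 3σ̂; sign = side of CL): 1:-C, 2:-C, 3:+B, 4:+C, 5:+C, 6:+C, 7:-B, 8:-C, 9:-C, 10:+C, 11:+C, 12:-B, 13:-C, 14:-C, 15:+*
Rule 1 (one point beyond the 3σ limits) is satisfied at point 15.

rule 1 at point 15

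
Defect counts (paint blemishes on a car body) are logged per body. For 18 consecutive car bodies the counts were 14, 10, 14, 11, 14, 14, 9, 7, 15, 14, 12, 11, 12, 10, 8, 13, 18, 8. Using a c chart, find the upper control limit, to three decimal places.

22.233

c̄ = (14 + 10 + 14 + 11 + 14 + 14 + 9 + 7 + 15 + 14 + 12 + 11 + 12 + 10 + 8 + 13 + 18 + 8) / 18 = 214 / 18 = 11.8889
UCL = c̄ + 3√c̄ = 11.8889 + 3 × √11.8889 = 11.8889 + 3 × 3.4480 = 22.2330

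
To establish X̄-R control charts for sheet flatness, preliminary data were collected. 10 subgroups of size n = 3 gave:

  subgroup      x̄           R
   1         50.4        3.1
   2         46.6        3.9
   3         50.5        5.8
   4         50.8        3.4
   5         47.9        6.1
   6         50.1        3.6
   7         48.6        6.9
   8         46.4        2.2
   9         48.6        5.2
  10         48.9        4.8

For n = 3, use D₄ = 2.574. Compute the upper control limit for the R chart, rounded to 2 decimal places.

R̄ = (3.1 + 3.9 + 5.8 + 3.4 + 6.1 + 3.6 + 6.9 + 2.2 + 5.2 + 4.8) / 10 = 45.0000 / 10 = 4.5000
UCL_R = D₄·R̄ = 2.574 × 4.5000 = 11.5830

11.58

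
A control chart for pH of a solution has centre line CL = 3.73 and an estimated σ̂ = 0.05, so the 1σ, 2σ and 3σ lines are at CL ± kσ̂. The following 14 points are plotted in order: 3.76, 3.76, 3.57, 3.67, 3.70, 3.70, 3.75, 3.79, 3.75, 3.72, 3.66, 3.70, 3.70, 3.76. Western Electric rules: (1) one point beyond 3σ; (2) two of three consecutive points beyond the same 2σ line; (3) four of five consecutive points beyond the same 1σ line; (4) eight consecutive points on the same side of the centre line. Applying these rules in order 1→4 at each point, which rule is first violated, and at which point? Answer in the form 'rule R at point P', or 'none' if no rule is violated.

rule 1 at point 3

Zone of each point (C = within 1σ̂, B = 1σ̂–2σ̂, A = 2σ̂–3σ̂, * = beyond 3σ̂; sign = side of CL): 1:+C, 2:+C, 3:-*, 4:-B, 5:-C, 6:-C, 7:+C, 8:+B, 9:+C, 10:-C, 11:-B, 12:-C, 13:-C, 14:+C
Rule 1 (one point beyond the 3σ limits) is satisfied at point 3.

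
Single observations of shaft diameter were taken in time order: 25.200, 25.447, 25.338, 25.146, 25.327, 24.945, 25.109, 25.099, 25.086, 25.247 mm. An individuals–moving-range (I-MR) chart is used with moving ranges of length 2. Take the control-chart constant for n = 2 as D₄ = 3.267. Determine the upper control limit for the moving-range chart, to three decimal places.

0.530

Moving ranges: 0.247, 0.109, 0.192, 0.181, 0.382, 0.164, 0.010, 0.013, 0.161; M̄R̄ = 1.4590 / 9 = 0.1621
UCL_MR = D₄·M̄R̄ = 3.267 × 0.1621 = 0.5296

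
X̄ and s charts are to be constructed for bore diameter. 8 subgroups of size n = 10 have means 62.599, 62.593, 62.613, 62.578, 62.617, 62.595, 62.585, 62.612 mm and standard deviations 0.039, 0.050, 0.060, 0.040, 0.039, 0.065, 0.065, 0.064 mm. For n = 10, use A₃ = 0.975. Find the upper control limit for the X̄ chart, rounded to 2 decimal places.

X̄̄ = (62.599 + 62.593 + 62.613 + 62.578 + 62.617 + 62.595 + 62.585 + 62.612) / 8 = 62.5990
s̄ = (0.039 + 0.050 + 0.060 + 0.040 + 0.039 + 0.065 + 0.065 + 0.064) / 8 = 0.0527
UCL = X̄̄ + A₃·s̄ = 62.5990 + 0.975 × 0.0527 = 62.6504

62.65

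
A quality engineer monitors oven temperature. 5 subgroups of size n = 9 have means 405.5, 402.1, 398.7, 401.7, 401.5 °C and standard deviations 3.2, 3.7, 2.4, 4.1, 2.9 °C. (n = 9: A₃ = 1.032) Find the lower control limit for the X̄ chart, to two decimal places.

398.54

X̄̄ = (405.5 + 402.1 + 398.7 + 401.7 + 401.5) / 5 = 401.9000
s̄ = (3.2 + 3.7 + 2.4 + 4.1 + 2.9) / 5 = 3.2600
LCL = X̄̄ − A₃·s̄ = 401.9000 − 1.032 × 3.2600 = 398.5357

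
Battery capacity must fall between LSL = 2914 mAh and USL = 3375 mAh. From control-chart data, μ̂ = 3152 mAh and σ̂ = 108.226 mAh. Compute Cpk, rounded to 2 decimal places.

Cpu = (USL − μ̂) / (3σ̂) = (3375 − 3152) / (3 × 108.226) = 0.6868; Cpl = (μ̂ − LSL) / (3σ̂) = (3152 − 2914) / (3 × 108.226) = 0.7330; Cpk = min(Cpu, Cpl) = 0.6868

0.69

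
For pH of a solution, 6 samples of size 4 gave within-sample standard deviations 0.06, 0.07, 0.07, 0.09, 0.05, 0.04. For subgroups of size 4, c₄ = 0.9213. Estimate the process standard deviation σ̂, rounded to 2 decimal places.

s̄ = (0.06 + 0.07 + 0.07 + 0.09 + 0.05 + 0.04) / 6 = 0.0633
σ̂ = s̄ / c₄ = 0.0633 / 0.9213 = 0.0687

0.07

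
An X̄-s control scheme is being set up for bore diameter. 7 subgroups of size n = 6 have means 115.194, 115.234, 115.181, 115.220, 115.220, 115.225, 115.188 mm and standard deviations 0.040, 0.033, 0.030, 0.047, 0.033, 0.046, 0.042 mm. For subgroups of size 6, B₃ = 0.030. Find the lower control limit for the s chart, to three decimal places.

0.001

s̄ = (0.040 + 0.033 + 0.030 + 0.047 + 0.033 + 0.046 + 0.042) / 7 = 0.0387
LCL_s = B₃·s̄ = 0.030 × 0.0387 = 0.0012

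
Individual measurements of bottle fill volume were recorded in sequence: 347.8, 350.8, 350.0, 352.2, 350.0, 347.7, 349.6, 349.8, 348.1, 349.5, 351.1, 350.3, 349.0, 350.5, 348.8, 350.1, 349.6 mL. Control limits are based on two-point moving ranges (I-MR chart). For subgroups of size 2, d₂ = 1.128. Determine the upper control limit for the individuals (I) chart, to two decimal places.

X̄ = (347.8 + 350.8 + 350.0 + 352.2 + 350.0 + 347.7 + 349.6 + 349.8 + 348.1 + 349.5 + 351.1 + 350.3 + 349.0 + 350.5 + 348.8 + 350.1 + 349.6) / 17 = 349.7000
Moving ranges: 3.0, 0.8, 2.2, 2.2, 2.3, 1.9, 0.2, 1.7, 1.4, 1.6, 0.8, 1.3, 1.5, 1.7, 1.3, 0.5; M̄R̄ = 24.4000 / 16 = 1.5250
UCL = X̄ + 3·M̄R̄/d₂ = 349.7000 + 3 × 1.5250 / 1.128 = 353.7559

353.76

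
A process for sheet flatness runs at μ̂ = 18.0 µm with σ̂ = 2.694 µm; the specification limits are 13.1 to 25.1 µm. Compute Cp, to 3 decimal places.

0.742

Cp = (USL − LSL) / (6σ̂) = (25.1 − 13.1) / (6 × 2.694) = 12.0000 / 16.1640 = 0.7424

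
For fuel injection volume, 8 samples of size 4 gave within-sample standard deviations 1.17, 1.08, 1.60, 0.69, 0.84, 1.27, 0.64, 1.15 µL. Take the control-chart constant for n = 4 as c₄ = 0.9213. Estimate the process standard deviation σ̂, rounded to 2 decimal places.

s̄ = (1.17 + 1.08 + 1.60 + 0.69 + 0.84 + 1.27 + 0.64 + 1.15) / 8 = 1.0550
σ̂ = s̄ / c₄ = 1.0550 / 0.9213 = 1.1451

1.15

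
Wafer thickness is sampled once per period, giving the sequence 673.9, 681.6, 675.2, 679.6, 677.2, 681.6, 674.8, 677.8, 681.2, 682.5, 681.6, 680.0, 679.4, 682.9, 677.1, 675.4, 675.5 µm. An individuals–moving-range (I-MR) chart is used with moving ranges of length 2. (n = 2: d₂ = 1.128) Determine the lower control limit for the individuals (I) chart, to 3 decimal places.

X̄ = (673.9 + 681.6 + 675.2 + 679.6 + 677.2 + 681.6 + 674.8 + 677.8 + 681.2 + 682.5 + 681.6 + 680.0 + 679.4 + 682.9 + 677.1 + 675.4 + 675.5) / 17 = 678.6647
Moving ranges: 7.7, 6.4, 4.4, 2.4, 4.4, 6.8, 3.0, 3.4, 1.3, 0.9, 1.6, 0.6, 3.5, 5.8, 1.7, 0.1; M̄R̄ = 54.0000 / 16 = 3.3750
LCL = X̄ − 3·M̄R̄/d₂ = 678.6647 − 3 × 3.3750 / 1.128 = 669.6886

669.689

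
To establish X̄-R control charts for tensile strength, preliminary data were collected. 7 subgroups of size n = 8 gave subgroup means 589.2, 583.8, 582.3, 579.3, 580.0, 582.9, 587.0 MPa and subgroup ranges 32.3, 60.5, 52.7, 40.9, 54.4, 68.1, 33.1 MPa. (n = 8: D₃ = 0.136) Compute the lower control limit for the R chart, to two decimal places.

R̄ = (32.3 + 60.5 + 52.7 + 40.9 + 54.4 + 68.1 + 33.1) / 7 = 342.0000 / 7 = 48.8571
LCL_R = D₃·R̄ = 0.136 × 48.8571 = 6.6446

6.64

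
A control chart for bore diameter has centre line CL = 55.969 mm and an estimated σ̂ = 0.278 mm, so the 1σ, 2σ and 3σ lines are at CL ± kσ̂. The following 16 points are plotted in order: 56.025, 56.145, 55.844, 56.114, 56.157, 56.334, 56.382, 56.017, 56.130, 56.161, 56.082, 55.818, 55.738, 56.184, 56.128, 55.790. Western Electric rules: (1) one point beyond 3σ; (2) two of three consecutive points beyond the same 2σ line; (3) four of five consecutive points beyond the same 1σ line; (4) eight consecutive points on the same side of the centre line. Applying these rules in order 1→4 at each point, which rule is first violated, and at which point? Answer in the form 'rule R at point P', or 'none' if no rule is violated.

Zone of each point (C = within 1σ̂, B = 1σ̂–2σ̂, A = 2σ̂–3σ̂, * = beyond 3σ̂; sign = side of CL): 1:+C, 2:+C, 3:-C, 4:+C, 5:+C, 6:+B, 7:+B, 8:+C, 9:+C, 10:+C, 11:+C, 12:-C, 13:-C, 14:+C, 15:+C, 16:-C
Rule 4 (eight consecutive points on the same side of the centre line) is satisfied at point 11.

rule 4 at point 11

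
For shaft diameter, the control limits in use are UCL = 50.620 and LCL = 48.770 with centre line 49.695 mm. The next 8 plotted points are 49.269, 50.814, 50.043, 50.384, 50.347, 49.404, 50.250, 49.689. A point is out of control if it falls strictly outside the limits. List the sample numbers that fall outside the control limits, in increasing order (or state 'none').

2

Compare each point to [48.770, 50.620]: sample 2 = 50.814 > UCL.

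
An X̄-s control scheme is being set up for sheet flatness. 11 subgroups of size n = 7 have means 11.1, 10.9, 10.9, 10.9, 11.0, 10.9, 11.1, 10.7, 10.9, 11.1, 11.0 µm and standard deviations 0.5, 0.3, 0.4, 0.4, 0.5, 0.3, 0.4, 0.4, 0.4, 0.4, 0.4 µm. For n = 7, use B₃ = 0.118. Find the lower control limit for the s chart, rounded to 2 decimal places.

0.05

s̄ = (0.5 + 0.3 + 0.4 + 0.4 + 0.5 + 0.3 + 0.4 + 0.4 + 0.4 + 0.4 + 0.4) / 11 = 0.4000
LCL_s = B₃·s̄ = 0.118 × 0.4000 = 0.0472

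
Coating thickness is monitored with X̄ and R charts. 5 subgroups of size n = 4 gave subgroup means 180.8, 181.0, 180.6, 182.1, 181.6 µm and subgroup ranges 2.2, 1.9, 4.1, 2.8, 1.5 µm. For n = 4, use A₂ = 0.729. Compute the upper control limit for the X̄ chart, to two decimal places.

183.04

X̄̄ = (180.8 + 181.0 + 180.6 + 182.1 + 181.6) / 5 = 906.1000 / 5 = 181.2200
R̄ = (2.2 + 1.9 + 4.1 + 2.8 + 1.5) / 5 = 12.5000 / 5 = 2.5000
UCL = X̄̄ + A₂·R̄ = 181.2200 + 0.729 × 2.5000 = 183.0425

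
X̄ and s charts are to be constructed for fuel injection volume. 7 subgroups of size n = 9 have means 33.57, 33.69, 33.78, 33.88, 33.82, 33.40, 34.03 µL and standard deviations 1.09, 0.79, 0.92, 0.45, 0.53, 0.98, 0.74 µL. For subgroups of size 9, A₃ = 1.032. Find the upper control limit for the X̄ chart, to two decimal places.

X̄̄ = (33.57 + 33.69 + 33.78 + 33.88 + 33.82 + 33.40 + 34.03) / 7 = 33.7386
s̄ = (1.09 + 0.79 + 0.92 + 0.45 + 0.53 + 0.98 + 0.74) / 7 = 0.7857
UCL = X̄̄ + A₃·s̄ = 33.7386 + 1.032 × 0.7857 = 34.5494

34.55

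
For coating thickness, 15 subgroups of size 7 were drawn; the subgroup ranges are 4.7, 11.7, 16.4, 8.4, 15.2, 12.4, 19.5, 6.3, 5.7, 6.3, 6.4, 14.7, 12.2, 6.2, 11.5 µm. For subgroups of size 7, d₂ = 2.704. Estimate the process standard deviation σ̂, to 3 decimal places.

R̄ = (4.7 + 11.7 + 16.4 + 8.4 + 15.2 + 12.4 + 19.5 + 6.3 + 5.7 + 6.3 + 6.4 + 14.7 + 12.2 + 6.2 + 11.5) / 15 = 10.5067
σ̂ = R̄ / d₂ = 10.5067 / 2.704 = 3.8856

3.886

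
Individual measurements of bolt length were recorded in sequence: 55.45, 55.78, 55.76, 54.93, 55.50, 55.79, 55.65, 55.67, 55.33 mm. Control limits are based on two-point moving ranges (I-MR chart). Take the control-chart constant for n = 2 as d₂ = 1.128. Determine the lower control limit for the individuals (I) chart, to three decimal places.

X̄ = (55.45 + 55.78 + 55.76 + 54.93 + 55.50 + 55.79 + 55.65 + 55.67 + 55.33) / 9 = 55.5400
Moving ranges: 0.33, 0.02, 0.83, 0.57, 0.29, 0.14, 0.02, 0.34; M̄R̄ = 2.5400 / 8 = 0.3175
LCL = X̄ − 3·M̄R̄/d₂ = 55.5400 − 3 × 0.3175 / 1.128 = 54.6956

54.696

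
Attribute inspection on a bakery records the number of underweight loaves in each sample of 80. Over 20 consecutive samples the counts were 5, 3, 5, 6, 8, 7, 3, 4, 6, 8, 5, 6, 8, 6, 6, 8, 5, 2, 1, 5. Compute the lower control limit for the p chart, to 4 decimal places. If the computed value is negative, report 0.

0.0000

p̄ = Σdᵢ / (k·n) = 107 / (20 × 80) = 0.06688
LCL = p̄ − 3·√(p̄(1−p̄)/n) = 0.06688 − 3 × 0.02793 = -0.01691 → 0 (negative, so LCL = 0)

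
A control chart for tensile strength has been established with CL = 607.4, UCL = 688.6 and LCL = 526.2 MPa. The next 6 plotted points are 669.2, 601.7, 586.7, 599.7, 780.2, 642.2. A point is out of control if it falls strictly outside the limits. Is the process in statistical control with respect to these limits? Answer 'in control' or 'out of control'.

Compare each point to [526.2, 688.6]: sample 5 = 780.2 > UCL.

out of control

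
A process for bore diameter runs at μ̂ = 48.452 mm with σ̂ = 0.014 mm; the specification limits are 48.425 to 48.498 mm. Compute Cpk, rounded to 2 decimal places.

0.64

Cpu = (USL − μ̂) / (3σ̂) = (48.498 − 48.452) / (3 × 0.014) = 1.0952; Cpl = (μ̂ − LSL) / (3σ̂) = (48.452 − 48.425) / (3 × 0.014) = 0.6429; Cpk = min(Cpu, Cpl) = 0.6429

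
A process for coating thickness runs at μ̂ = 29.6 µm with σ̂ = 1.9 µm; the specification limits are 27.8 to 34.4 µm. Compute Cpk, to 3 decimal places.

0.316

Cpu = (USL − μ̂) / (3σ̂) = (34.4 − 29.6) / (3 × 1.9) = 0.8421; Cpl = (μ̂ − LSL) / (3σ̂) = (29.6 − 27.8) / (3 × 1.9) = 0.3158; Cpk = min(Cpu, Cpl) = 0.3158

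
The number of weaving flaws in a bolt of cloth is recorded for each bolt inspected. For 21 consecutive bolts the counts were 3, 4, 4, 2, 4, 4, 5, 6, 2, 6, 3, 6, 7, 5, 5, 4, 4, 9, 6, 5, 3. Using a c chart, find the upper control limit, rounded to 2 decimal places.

c̄ = (3 + 4 + 4 + 2 + 4 + 4 + 5 + 6 + 2 + 6 + 3 + 6 + 7 + 5 + 5 + 4 + 4 + 9 + 6 + 5 + 3) / 21 = 97 / 21 = 4.6190
UCL = c̄ + 3√c̄ = 4.6190 + 3 × √4.6190 = 4.6190 + 3 × 2.1492 = 11.0666

11.07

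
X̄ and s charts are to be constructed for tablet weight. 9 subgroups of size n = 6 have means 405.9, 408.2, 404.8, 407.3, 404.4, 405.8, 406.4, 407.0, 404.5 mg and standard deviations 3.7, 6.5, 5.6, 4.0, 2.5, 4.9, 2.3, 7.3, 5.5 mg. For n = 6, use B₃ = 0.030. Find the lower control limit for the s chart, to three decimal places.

s̄ = (3.7 + 6.5 + 5.6 + 4.0 + 2.5 + 4.9 + 2.3 + 7.3 + 5.5) / 9 = 4.7000
LCL_s = B₃·s̄ = 0.030 × 4.7000 = 0.1410

0.141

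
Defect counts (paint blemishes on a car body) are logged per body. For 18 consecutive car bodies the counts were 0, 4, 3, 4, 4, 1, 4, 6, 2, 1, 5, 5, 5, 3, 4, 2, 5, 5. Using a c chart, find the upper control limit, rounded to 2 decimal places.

9.11

c̄ = (0 + 4 + 3 + 4 + 4 + 1 + 4 + 6 + 2 + 1 + 5 + 5 + 5 + 3 + 4 + 2 + 5 + 5) / 18 = 63 / 18 = 3.5000
UCL = c̄ + 3√c̄ = 3.5000 + 3 × √3.5000 = 3.5000 + 3 × 1.8708 = 9.1125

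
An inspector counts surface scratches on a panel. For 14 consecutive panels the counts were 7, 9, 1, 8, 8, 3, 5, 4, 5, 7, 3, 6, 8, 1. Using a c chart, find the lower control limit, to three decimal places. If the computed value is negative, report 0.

0.000

c̄ = (7 + 9 + 1 + 8 + 8 + 3 + 5 + 4 + 5 + 7 + 3 + 6 + 8 + 1) / 14 = 75 / 14 = 5.3571
LCL = c̄ − 3√c̄ = 5.3571 − 3 × 2.3146 = -1.5865 → 0 (cannot be negative)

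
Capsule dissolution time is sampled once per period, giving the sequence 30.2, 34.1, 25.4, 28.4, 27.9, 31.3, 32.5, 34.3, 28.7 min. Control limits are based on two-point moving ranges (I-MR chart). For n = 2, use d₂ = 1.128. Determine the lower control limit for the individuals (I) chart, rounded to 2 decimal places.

X̄ = (30.2 + 34.1 + 25.4 + 28.4 + 27.9 + 31.3 + 32.5 + 34.3 + 28.7) / 9 = 30.3111
Moving ranges: 3.9, 8.7, 3.0, 0.5, 3.4, 1.2, 1.8, 5.6; M̄R̄ = 28.1000 / 8 = 3.5125
LCL = X̄ − 3·M̄R̄/d₂ = 30.3111 − 3 × 3.5125 / 1.128 = 20.9694

20.97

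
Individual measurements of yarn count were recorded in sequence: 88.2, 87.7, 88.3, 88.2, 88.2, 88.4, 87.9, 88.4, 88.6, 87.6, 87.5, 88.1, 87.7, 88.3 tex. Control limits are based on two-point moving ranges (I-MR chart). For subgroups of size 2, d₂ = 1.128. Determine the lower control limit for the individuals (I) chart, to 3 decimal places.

86.994

X̄ = (88.2 + 87.7 + 88.3 + 88.2 + 88.2 + 88.4 + 87.9 + 88.4 + 88.6 + 87.6 + 87.5 + 88.1 + 87.7 + 88.3) / 14 = 88.0786
Moving ranges: 0.5, 0.6, 0.1, 0.0, 0.2, 0.5, 0.5, 0.2, 1.0, 0.1, 0.6, 0.4, 0.6; M̄R̄ = 5.3000 / 13 = 0.4077
LCL = X̄ − 3·M̄R̄/d₂ = 88.0786 − 3 × 0.4077 / 1.128 = 86.9943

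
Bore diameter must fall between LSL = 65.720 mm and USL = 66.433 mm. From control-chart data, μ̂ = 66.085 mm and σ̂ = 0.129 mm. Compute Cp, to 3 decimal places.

Cp = (USL − LSL) / (6σ̂) = (66.433 − 65.720) / (6 × 0.129) = 0.7130 / 0.7740 = 0.9212

0.921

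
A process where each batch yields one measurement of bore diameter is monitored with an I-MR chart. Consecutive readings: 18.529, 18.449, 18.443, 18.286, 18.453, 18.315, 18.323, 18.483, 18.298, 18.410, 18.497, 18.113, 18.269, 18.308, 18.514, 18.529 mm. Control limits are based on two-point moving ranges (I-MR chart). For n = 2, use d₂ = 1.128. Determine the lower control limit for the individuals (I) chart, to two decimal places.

18.05

X̄ = (18.529 + 18.449 + 18.443 + 18.286 + 18.453 + 18.315 + 18.323 + 18.483 + 18.298 + 18.410 + 18.497 + 18.113 + 18.269 + 18.308 + 18.514 + 18.529) / 16 = 18.3887
Moving ranges: 0.080, 0.006, 0.157, 0.167, 0.138, 0.008, 0.160, 0.185, 0.112, 0.087, 0.384, 0.156, 0.039, 0.206, 0.015; M̄R̄ = 1.9000 / 15 = 0.1267
LCL = X̄ − 3·M̄R̄/d₂ = 18.3887 − 3 × 0.1267 / 1.128 = 18.0518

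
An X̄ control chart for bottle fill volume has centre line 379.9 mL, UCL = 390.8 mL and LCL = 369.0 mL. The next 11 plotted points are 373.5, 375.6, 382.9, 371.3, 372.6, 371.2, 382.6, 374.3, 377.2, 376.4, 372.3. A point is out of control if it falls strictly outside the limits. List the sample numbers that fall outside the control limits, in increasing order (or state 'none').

none

All 11 points lie within [369.0, 390.8].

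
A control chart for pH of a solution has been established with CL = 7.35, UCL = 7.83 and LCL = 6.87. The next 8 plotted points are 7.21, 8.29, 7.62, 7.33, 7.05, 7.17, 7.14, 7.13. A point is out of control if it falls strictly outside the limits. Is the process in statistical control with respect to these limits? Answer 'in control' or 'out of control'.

out of control

Compare each point to [6.87, 7.83]: sample 2 = 8.29 > UCL.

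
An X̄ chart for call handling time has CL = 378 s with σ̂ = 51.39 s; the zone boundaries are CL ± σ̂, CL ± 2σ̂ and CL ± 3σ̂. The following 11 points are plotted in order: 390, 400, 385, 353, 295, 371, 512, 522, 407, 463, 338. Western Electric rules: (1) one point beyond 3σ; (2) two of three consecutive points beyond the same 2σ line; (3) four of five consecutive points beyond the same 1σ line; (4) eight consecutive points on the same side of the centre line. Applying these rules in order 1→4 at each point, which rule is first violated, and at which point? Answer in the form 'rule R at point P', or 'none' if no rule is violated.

rule 2 at point 8

Zone of each point (C = within 1σ̂, B = 1σ̂–2σ̂, A = 2σ̂–3σ̂, * = beyond 3σ̂; sign = side of CL): 1:+C, 2:+C, 3:+C, 4:-C, 5:-B, 6:-C, 7:+A, 8:+A, 9:+C, 10:+B, 11:-C
Rule 2 (two of three consecutive points beyond the same 2σ limit) is satisfied at point 8.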